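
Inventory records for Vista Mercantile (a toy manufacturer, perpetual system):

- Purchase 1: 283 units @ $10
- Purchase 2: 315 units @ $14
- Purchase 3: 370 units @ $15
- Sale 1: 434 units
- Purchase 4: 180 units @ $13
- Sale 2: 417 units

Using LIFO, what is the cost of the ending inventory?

Ending inventory = $3,026

Sale 1 (434) [LIFO — newest first]: 370 @ $15 + 64 @ $14 = $6,446
Sale 2 (417) [LIFO — newest first]: 180 @ $13 + 237 @ $14 = $5,658
Total COGS = $6,446 + $5,658 = $12,104
Ending inventory: 283 @ $10 + 14 @ $14 = $3,026
Check: goods available $15,130 = COGS $12,104 + ending $3,026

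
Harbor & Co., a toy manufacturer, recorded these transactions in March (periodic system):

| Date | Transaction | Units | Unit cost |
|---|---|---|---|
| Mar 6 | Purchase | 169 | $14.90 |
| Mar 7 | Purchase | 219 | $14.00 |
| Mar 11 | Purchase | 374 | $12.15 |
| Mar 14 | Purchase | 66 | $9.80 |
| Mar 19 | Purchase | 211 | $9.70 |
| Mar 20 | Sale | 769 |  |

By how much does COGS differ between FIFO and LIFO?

$1,307.20

FIFO COGS: 169 @ $14.90 + 219 @ $14.00 + 374 @ $12.15 + 7 @ $9.80 = $10,196.80
LIFO COGS: 211 @ $9.70 + 66 @ $9.80 + 374 @ $12.15 + 118 @ $14.00 = $8,889.60
Difference = |$10,196.80 − $8,889.60| = $1,307.20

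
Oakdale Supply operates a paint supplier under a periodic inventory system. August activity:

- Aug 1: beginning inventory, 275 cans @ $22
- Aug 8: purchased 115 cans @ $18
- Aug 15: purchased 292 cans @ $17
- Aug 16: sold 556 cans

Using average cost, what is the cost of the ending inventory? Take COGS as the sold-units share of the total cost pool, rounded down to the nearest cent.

Aug 16, sell 556: 556/682 × $13,084.00 → $10,666.72
Ending inventory (cost pool remaining) = $2,417.28

Ending inventory = $2,417.28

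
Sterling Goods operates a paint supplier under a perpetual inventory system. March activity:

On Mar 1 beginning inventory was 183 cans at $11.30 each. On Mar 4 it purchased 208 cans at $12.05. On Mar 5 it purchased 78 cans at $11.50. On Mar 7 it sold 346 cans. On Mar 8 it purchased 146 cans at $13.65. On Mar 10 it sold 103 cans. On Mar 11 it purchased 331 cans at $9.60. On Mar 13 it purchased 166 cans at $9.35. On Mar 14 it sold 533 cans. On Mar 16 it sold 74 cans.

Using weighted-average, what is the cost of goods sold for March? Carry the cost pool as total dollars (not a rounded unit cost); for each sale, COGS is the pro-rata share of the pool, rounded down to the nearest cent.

COGS = $11,615.73

After Mar 1: 183 on hand, pool $2,067.90 (≈ $11.3000 each)
After Mar 4: 391 on hand, pool $4,574.30 (≈ $11.6990 each)
After Mar 5: 469 on hand, pool $5,471.30 (≈ $11.6659 each)
Mar 7, sell 346: 346/469 × $5,471.30 → $4,036.39
After Mar 8: 269 on hand, pool $3,427.81 (≈ $12.7428 each)
Mar 10, sell 103: 103/269 × $3,427.81 → $1,312.50
After Mar 11: 497 on hand, pool $5,292.91 (≈ $10.6497 each)
After Mar 13: 663 on hand, pool $6,845.01 (≈ $10.3243 each)
Mar 14, sell 533: 533/663 × $6,845.01 → $5,502.85
Mar 16, sell 74: 74/130 × $1,342.16 → $763.99
Total COGS = $4,036.39 + $1,312.50 + $5,502.85 + $763.99 = $11,615.73
Ending inventory (cost pool remaining) = $578.17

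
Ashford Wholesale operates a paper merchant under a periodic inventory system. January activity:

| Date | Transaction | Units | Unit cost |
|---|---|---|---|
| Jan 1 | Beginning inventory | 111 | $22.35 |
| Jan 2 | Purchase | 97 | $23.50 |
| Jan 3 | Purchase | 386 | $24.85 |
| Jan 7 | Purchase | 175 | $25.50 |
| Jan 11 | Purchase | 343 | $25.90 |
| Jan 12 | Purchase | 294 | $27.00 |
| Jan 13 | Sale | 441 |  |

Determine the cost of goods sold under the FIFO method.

COGS = $10,550.40

Jan 13, 441 sold [FIFO — oldest first]: 111 @ $22.35 + 97 @ $23.50 + 233 @ $24.85 = $10,550.40
Ending inventory: 153 @ $24.85 + 175 @ $25.50 + 343 @ $25.90 + 294 @ $27.00 = $25,086.25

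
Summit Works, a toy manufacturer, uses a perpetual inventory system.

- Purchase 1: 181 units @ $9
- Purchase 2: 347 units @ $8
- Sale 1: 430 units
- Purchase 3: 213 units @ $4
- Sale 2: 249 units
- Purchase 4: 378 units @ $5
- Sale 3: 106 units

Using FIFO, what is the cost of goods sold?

COGS = $5,477

Sale 1 (430) [FIFO — oldest first]: 181 @ $9 + 249 @ $8 = $3,621
Sale 2 (249) [FIFO — oldest first]: 98 @ $8 + 151 @ $4 = $1,388
Sale 3 (106) [FIFO — oldest first]: 62 @ $4 + 44 @ $5 = $468
Total COGS = $3,621 + $1,388 + $468 = $5,477
Ending inventory: 334 @ $5 = $1,670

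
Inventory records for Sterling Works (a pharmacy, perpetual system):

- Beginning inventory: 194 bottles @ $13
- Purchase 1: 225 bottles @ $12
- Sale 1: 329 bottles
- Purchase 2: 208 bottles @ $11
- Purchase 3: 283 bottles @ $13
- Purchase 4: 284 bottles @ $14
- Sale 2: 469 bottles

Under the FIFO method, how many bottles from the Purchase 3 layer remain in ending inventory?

Sale 1 (329) [FIFO — oldest first]: 194 @ $13 + 135 @ $12 = $4,142
Sale 2 (469) [FIFO — oldest first]: 90 @ $12 + 208 @ $11 + 171 @ $13 = $5,591
Total COGS = $4,142 + $5,591 = $9,733
Ending inventory: 112 @ $13 + 284 @ $14 = $5,432
Check: goods available $15,165 = COGS $9,733 + ending $5,432

112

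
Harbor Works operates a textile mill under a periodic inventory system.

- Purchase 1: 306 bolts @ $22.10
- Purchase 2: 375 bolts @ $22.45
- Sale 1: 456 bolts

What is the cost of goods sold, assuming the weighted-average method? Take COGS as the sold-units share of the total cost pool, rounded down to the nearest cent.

Sale 1, sell 456: 456/681 × $15,181.35 → $10,165.48
Ending inventory (cost pool remaining) = $5,015.87
Check: goods available $15,181.35 = COGS $10,165.48 + ending $5,015.87

COGS = $10,165.48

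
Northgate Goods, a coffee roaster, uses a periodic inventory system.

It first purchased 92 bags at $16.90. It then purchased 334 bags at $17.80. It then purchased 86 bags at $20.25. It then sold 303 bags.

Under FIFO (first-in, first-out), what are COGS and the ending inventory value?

Sale 1 (303) [FIFO — oldest first]: 92 @ $16.90 + 211 @ $17.80 = $5,310.60
Ending inventory: 123 @ $17.80 + 86 @ $20.25 = $3,930.90
Check: goods available $9,241.50 = COGS $5,310.60 + ending $3,930.90

COGS = $5,310.60; ending inventory = $3,930.90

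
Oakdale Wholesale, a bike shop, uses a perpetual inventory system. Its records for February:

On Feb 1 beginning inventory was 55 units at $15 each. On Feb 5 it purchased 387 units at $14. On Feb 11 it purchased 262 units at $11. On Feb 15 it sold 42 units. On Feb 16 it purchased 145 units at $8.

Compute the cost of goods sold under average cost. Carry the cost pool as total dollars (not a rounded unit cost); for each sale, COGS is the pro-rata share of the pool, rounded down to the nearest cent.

After Feb 1: 55 on hand, pool $825.00 (≈ $15.0000 each)
After Feb 5: 442 on hand, pool $6,243.00 (≈ $14.1244 each)
After Feb 11: 704 on hand, pool $9,125.00 (≈ $12.9616 each)
Feb 15, sell 42: 42/704 × $9,125.00 → $544.38
After Feb 16: 807 on hand, pool $9,740.62 (≈ $12.0702 each)
Ending inventory (cost pool remaining) = $9,740.62

COGS = $544.38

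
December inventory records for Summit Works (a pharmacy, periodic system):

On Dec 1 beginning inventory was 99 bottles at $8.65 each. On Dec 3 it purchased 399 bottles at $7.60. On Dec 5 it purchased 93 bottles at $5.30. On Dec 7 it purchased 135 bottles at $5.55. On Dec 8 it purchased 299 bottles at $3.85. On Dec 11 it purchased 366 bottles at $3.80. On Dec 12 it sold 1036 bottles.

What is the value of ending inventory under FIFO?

Ending inventory = $1,349.00

Dec 12, 1036 sold [FIFO — oldest first]: 99 @ $8.65 + 399 @ $7.60 + 93 @ $5.30 + 135 @ $5.55 + 299 @ $3.85 + 11 @ $3.80 = $6,323.85
Ending inventory: 355 @ $3.80 = $1,349.00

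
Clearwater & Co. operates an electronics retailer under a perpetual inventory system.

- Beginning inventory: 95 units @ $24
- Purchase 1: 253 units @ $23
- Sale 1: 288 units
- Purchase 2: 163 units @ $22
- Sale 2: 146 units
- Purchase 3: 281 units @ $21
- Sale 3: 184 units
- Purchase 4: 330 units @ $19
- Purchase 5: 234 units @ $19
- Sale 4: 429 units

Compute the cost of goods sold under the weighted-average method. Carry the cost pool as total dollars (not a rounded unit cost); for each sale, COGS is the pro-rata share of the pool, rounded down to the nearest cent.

COGS = $22,264.25

After Beginning: 95 on hand, pool $2,280.00 (≈ $24.0000 each)
After Purchase 1: 348 on hand, pool $8,099.00 (≈ $23.2730 each)
Sale 1, sell 288: 288/348 × $8,099.00 → $6,702.62
After Purchase 2: 223 on hand, pool $4,982.38 (≈ $22.3425 each)
Sale 2, sell 146: 146/223 × $4,982.38 → $3,262.00
After Purchase 3: 358 on hand, pool $7,621.38 (≈ $21.2888 each)
Sale 3, sell 184: 184/358 × $7,621.38 → $3,917.13
After Purchase 4: 504 on hand, pool $9,974.25 (≈ $19.7902 each)
After Purchase 5: 738 on hand, pool $14,420.25 (≈ $19.5396 each)
Sale 4, sell 429: 429/738 × $14,420.25 → $8,382.50
Total COGS = $6,702.62 + $3,262.00 + $3,917.13 + $8,382.50 = $22,264.25
Ending inventory (cost pool remaining) = $6,037.75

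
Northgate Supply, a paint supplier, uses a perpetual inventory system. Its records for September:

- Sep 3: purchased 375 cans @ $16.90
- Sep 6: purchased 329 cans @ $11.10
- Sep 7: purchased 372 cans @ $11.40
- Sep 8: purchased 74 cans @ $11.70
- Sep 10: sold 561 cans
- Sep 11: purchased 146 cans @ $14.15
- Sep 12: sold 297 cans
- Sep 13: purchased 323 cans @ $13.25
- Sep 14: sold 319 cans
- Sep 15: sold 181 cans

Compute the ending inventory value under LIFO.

Sep 10, 561 sold [LIFO — newest first]: 74 @ $11.70 + 372 @ $11.40 + 115 @ $11.10 = $6,383.10
Sep 12, 297 sold [LIFO — newest first]: 146 @ $14.15 + 151 @ $11.10 = $3,742.00
Sep 14, 319 sold [LIFO — newest first]: 319 @ $13.25 = $4,226.75
Sep 15, 181 sold [LIFO — newest first]: 4 @ $13.25 + 63 @ $11.10 + 114 @ $16.90 = $2,678.90
Total COGS = $6,383.10 + $3,742.00 + $4,226.75 + $2,678.90 = $17,030.75
Ending inventory: 261 @ $16.90 = $4,410.90

Ending inventory = $4,410.90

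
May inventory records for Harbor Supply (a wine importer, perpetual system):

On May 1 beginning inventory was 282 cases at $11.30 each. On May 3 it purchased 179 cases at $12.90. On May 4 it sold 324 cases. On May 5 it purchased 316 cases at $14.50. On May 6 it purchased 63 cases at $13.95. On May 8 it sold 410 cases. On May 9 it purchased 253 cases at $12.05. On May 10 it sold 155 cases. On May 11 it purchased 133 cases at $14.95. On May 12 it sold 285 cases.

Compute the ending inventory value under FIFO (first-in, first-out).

May 4, 324 sold [FIFO — oldest first]: 282 @ $11.30 + 42 @ $12.90 = $3,728.40
May 8, 410 sold [FIFO — oldest first]: 137 @ $12.90 + 273 @ $14.50 = $5,725.80
May 10, 155 sold [FIFO — oldest first]: 43 @ $14.50 + 63 @ $13.95 + 49 @ $12.05 = $2,092.80
May 12, 285 sold [FIFO — oldest first]: 204 @ $12.05 + 81 @ $14.95 = $3,669.15
Total COGS = $3,728.40 + $5,725.80 + $2,092.80 + $3,669.15 = $15,216.15
Ending inventory: 52 @ $14.95 = $777.40
Check: goods available $15,993.55 = COGS $15,216.15 + ending $777.40

Ending inventory = $777.40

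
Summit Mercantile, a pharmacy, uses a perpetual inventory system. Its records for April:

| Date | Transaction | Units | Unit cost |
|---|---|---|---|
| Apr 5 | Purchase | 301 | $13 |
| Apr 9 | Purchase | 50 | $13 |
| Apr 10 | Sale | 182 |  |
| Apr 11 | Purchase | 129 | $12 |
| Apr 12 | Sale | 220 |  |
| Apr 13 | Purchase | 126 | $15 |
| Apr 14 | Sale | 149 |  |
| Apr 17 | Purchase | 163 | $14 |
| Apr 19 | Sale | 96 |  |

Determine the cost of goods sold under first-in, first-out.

COGS = $8,575

Apr 10, 182 sold [FIFO — oldest first]: 182 @ $13 = $2,366
Apr 12, 220 sold [FIFO — oldest first]: 119 @ $13 + 50 @ $13 + 51 @ $12 = $2,809
Apr 14, 149 sold [FIFO — oldest first]: 78 @ $12 + 71 @ $15 = $2,001
Apr 19, 96 sold [FIFO — oldest first]: 55 @ $15 + 41 @ $14 = $1,399
Total COGS = $2,366 + $2,809 + $2,001 + $1,399 = $8,575
Ending inventory: 122 @ $14 = $1,708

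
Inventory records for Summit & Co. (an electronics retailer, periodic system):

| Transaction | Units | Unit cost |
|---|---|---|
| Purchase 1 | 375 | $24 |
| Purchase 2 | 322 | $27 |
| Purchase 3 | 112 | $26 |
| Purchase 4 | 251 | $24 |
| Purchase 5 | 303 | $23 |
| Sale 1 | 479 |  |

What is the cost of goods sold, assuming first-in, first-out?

Sale 1 (479) [FIFO — oldest first]: 375 @ $24 + 104 @ $27 = $11,808
Ending inventory: 218 @ $27 + 112 @ $26 + 251 @ $24 + 303 @ $23 = $21,791

COGS = $11,808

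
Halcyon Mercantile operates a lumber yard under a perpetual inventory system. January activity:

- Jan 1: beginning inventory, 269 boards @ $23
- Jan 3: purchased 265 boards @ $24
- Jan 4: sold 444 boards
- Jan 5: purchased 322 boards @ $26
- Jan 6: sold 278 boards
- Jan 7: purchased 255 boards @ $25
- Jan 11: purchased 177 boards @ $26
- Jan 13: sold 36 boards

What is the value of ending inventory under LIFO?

Ending inventory = $13,255

Jan 4, 444 sold [LIFO — newest first]: 265 @ $24 + 179 @ $23 = $10,477
Jan 6, 278 sold [LIFO — newest first]: 278 @ $26 = $7,228
Jan 13, 36 sold [LIFO — newest first]: 36 @ $26 = $936
Total COGS = $10,477 + $7,228 + $936 = $18,641
Ending inventory: 90 @ $23 + 44 @ $26 + 255 @ $25 + 141 @ $26 = $13,255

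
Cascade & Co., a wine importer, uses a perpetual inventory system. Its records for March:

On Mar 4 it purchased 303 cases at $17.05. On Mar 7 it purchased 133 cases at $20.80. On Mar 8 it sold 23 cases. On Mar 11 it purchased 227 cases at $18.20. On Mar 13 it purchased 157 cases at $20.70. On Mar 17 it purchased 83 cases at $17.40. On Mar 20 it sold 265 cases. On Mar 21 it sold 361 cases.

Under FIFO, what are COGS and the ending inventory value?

Mar 8, 23 sold [FIFO — oldest first]: 23 @ $17.05 = $392.15
Mar 20, 265 sold [FIFO — oldest first]: 265 @ $17.05 = $4,518.25
Mar 21, 361 sold [FIFO — oldest first]: 15 @ $17.05 + 133 @ $20.80 + 213 @ $18.20 = $6,898.75
Total COGS = $392.15 + $4,518.25 + $6,898.75 = $11,809.15
Ending inventory: 14 @ $18.20 + 157 @ $20.70 + 83 @ $17.40 = $4,948.90

COGS = $11,809.15; ending inventory = $4,948.90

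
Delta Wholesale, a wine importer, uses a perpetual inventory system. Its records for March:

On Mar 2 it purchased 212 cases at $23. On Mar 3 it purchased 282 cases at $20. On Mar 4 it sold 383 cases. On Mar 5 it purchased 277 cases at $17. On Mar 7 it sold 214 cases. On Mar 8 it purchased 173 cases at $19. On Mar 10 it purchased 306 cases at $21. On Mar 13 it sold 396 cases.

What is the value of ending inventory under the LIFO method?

Mar 4, 383 sold [LIFO — newest first]: 282 @ $20 + 101 @ $23 = $7,963
Mar 7, 214 sold [LIFO — newest first]: 214 @ $17 = $3,638
Mar 13, 396 sold [LIFO — newest first]: 306 @ $21 + 90 @ $19 = $8,136
Total COGS = $7,963 + $3,638 + $8,136 = $19,737
Ending inventory: 111 @ $23 + 63 @ $17 + 83 @ $19 = $5,201

Ending inventory = $5,201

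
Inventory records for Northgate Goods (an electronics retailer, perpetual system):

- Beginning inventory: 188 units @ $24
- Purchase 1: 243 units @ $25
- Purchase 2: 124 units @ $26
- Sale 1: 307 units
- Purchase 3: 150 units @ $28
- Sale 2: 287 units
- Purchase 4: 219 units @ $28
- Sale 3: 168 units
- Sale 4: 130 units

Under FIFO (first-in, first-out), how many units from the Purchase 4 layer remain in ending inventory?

32

Sale 1 (307) [FIFO — oldest first]: 188 @ $24 + 119 @ $25 = $7,487
Sale 2 (287) [FIFO — oldest first]: 124 @ $25 + 124 @ $26 + 39 @ $28 = $7,416
Sale 3 (168) [FIFO — oldest first]: 111 @ $28 + 57 @ $28 = $4,704
Sale 4 (130) [FIFO — oldest first]: 130 @ $28 = $3,640
Total COGS = $7,487 + $7,416 + $4,704 + $3,640 = $23,247
Ending inventory: 32 @ $28 = $896
Check: goods available $24,143 = COGS $23,247 + ending $896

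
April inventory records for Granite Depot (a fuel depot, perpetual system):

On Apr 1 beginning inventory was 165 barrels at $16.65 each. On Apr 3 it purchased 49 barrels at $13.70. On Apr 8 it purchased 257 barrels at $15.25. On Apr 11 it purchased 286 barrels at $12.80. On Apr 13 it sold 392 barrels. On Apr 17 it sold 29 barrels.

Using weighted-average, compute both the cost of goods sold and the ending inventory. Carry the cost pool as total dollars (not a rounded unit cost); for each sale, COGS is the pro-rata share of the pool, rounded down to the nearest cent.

After Apr 1: 165 on hand, pool $2,747.25 (≈ $16.6500 each)
After Apr 3: 214 on hand, pool $3,418.55 (≈ $15.9745 each)
After Apr 8: 471 on hand, pool $7,337.80 (≈ $15.5792 each)
After Apr 11: 757 on hand, pool $10,998.60 (≈ $14.5292 each)
Apr 13, sell 392: 392/757 × $10,998.60 → $5,695.44
Apr 17, sell 29: 29/365 × $5,303.16 → $421.34
Total COGS = $5,695.44 + $421.34 = $6,116.78
Ending inventory (cost pool remaining) = $4,881.82

COGS = $6,116.78; ending inventory = $4,881.82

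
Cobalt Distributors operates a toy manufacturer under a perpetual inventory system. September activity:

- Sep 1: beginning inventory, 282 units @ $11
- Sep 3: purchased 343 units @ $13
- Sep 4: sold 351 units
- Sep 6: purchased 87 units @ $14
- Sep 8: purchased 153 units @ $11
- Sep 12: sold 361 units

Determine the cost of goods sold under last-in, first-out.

Sep 4, 351 sold [LIFO — newest first]: 343 @ $13 + 8 @ $11 = $4,547
Sep 12, 361 sold [LIFO — newest first]: 153 @ $11 + 87 @ $14 + 121 @ $11 = $4,232
Total COGS = $4,547 + $4,232 = $8,779
Ending inventory: 153 @ $11 = $1,683
Check: goods available $10,462 = COGS $8,779 + ending $1,683

COGS = $8,779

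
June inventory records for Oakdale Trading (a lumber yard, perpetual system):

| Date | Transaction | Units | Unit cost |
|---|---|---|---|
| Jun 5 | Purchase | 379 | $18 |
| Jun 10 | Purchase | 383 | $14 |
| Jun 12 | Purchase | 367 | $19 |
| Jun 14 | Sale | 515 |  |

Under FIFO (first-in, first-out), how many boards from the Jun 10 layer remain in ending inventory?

247

Jun 14, 515 sold [FIFO — oldest first]: 379 @ $18 + 136 @ $14 = $8,726
Ending inventory: 247 @ $14 + 367 @ $19 = $10,431
Check: goods available $19,157 = COGS $8,726 + ending $10,431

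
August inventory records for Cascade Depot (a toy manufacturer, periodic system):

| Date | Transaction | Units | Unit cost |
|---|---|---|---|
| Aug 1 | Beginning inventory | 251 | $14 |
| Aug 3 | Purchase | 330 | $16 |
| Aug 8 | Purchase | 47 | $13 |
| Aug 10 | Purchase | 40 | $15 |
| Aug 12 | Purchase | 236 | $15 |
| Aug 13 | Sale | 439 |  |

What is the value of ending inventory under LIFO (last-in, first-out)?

Ending inventory = $6,938

Aug 13, 439 sold [LIFO — newest first]: 236 @ $15 + 40 @ $15 + 47 @ $13 + 116 @ $16 = $6,607
Ending inventory: 251 @ $14 + 214 @ $16 = $6,938
Check: goods available $13,545 = COGS $6,607 + ending $6,938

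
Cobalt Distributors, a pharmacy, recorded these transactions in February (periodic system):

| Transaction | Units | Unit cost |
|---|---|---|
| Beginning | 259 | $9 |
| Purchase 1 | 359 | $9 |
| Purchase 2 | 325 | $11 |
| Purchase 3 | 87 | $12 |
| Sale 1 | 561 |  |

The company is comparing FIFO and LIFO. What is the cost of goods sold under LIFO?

FIFO COGS: 259 @ $9 + 302 @ $9 = $5,049
LIFO COGS: 87 @ $12 + 325 @ $11 + 149 @ $9 = $5,960

COGS = $5,960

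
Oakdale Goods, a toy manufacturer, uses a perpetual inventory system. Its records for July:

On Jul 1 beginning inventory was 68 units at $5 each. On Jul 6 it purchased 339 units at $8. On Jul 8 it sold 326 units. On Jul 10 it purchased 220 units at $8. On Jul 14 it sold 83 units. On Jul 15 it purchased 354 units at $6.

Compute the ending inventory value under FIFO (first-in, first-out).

Jul 8, 326 sold [FIFO — oldest first]: 68 @ $5 + 258 @ $8 = $2,404
Jul 14, 83 sold [FIFO — oldest first]: 81 @ $8 + 2 @ $8 = $664
Total COGS = $2,404 + $664 = $3,068
Ending inventory: 218 @ $8 + 354 @ $6 = $3,868
Check: goods available $6,936 = COGS $3,068 + ending $3,868

Ending inventory = $3,868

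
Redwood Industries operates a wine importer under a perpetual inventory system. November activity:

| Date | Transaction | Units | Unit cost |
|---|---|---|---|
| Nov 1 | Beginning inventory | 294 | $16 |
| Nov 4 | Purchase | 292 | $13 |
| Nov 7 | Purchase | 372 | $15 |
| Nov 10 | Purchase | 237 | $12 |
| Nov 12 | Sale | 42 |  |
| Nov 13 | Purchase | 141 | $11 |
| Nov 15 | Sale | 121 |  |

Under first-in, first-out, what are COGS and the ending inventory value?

COGS = $2,608; ending inventory = $15,867

Nov 12, 42 sold [FIFO — oldest first]: 42 @ $16 = $672
Nov 15, 121 sold [FIFO — oldest first]: 121 @ $16 = $1,936
Total COGS = $672 + $1,936 = $2,608
Ending inventory: 131 @ $16 + 292 @ $13 + 372 @ $15 + 237 @ $12 + 141 @ $11 = $15,867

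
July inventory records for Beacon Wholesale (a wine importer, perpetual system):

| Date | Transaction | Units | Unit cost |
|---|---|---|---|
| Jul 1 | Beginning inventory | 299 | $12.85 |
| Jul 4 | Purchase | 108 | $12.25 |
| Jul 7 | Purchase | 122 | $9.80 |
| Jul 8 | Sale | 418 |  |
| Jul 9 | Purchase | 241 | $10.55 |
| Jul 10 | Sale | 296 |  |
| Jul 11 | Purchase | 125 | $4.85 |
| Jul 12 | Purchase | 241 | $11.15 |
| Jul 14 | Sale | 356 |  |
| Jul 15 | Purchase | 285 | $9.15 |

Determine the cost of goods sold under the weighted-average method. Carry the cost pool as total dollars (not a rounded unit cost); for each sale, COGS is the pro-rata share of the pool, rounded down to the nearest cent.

After Jul 1: 299 on hand, pool $3,842.15 (≈ $12.8500 each)
After Jul 4: 407 on hand, pool $5,165.15 (≈ $12.6908 each)
After Jul 7: 529 on hand, pool $6,360.75 (≈ $12.0241 each)
Jul 8, sell 418: 418/529 × $6,360.75 → $5,026.07
After Jul 9: 352 on hand, pool $3,877.23 (≈ $11.0149 each)
Jul 10, sell 296: 296/352 × $3,877.23 → $3,260.39
After Jul 11: 181 on hand, pool $1,223.09 (≈ $6.7574 each)
After Jul 12: 422 on hand, pool $3,910.24 (≈ $9.2660 each)
Jul 14, sell 356: 356/422 × $3,910.24 → $3,298.68
After Jul 15: 351 on hand, pool $3,219.31 (≈ $9.1718 each)
Total COGS = $5,026.07 + $3,260.39 + $3,298.68 = $11,585.14
Ending inventory (cost pool remaining) = $3,219.31

COGS = $11,585.14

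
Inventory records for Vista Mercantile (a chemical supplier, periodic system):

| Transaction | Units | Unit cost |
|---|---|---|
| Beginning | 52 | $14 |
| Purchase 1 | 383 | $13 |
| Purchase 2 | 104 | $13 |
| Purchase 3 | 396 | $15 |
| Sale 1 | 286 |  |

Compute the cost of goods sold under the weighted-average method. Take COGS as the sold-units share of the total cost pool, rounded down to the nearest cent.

Sale 1, sell 286: 286/935 × $12,999.00 → $3,976.16
Ending inventory (cost pool remaining) = $9,022.84
Check: goods available $12,999.00 = COGS $3,976.16 + ending $9,022.84

COGS = $3,976.16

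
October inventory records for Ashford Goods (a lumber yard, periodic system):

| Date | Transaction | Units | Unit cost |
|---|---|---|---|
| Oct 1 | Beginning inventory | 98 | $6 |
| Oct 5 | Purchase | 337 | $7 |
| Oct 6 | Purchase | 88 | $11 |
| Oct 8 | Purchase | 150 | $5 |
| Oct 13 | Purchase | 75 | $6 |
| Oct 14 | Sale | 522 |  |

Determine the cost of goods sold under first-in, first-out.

COGS = $3,904

Oct 14, 522 sold [FIFO — oldest first]: 98 @ $6 + 337 @ $7 + 87 @ $11 = $3,904
Ending inventory: 1 @ $11 + 150 @ $5 + 75 @ $6 = $1,211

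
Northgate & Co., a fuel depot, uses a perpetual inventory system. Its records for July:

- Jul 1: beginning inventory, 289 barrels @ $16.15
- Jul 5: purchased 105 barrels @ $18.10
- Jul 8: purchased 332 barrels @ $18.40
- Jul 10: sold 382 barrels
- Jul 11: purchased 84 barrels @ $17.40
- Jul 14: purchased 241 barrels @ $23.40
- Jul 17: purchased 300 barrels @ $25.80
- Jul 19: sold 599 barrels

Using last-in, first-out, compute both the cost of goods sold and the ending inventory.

COGS = $21,402.40; ending inventory = $6,115.25

Jul 10, 382 sold [LIFO — newest first]: 332 @ $18.40 + 50 @ $18.10 = $7,013.80
Jul 19, 599 sold [LIFO — newest first]: 300 @ $25.80 + 241 @ $23.40 + 58 @ $17.40 = $14,388.60
Total COGS = $7,013.80 + $14,388.60 = $21,402.40
Ending inventory: 289 @ $16.15 + 55 @ $18.10 + 26 @ $17.40 = $6,115.25
Check: goods available $27,517.65 = COGS $21,402.40 + ending $6,115.25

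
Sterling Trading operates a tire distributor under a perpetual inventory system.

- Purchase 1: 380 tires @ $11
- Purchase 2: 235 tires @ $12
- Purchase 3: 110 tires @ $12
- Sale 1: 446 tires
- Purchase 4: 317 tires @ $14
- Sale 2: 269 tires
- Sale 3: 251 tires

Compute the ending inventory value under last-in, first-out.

Ending inventory = $836

Sale 1 (446) [LIFO — newest first]: 110 @ $12 + 235 @ $12 + 101 @ $11 = $5,251
Sale 2 (269) [LIFO — newest first]: 269 @ $14 = $3,766
Sale 3 (251) [LIFO — newest first]: 48 @ $14 + 203 @ $11 = $2,905
Total COGS = $5,251 + $3,766 + $2,905 = $11,922
Ending inventory: 76 @ $11 = $836
Check: goods available $12,758 = COGS $11,922 + ending $836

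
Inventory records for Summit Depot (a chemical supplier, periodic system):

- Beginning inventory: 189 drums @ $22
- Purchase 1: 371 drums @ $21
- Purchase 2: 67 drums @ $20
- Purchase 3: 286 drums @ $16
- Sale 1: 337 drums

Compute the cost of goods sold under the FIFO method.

COGS = $7,266

Sale 1 (337) [FIFO — oldest first]: 189 @ $22 + 148 @ $21 = $7,266
Ending inventory: 223 @ $21 + 67 @ $20 + 286 @ $16 = $10,599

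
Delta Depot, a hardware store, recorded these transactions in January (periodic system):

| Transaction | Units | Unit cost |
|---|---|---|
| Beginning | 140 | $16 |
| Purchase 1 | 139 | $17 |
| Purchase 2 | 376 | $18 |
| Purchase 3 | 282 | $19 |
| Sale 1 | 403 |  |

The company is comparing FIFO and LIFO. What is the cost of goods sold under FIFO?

COGS = $6,835

FIFO COGS: 140 @ $16 + 139 @ $17 + 124 @ $18 = $6,835
LIFO COGS: 282 @ $19 + 121 @ $18 = $7,536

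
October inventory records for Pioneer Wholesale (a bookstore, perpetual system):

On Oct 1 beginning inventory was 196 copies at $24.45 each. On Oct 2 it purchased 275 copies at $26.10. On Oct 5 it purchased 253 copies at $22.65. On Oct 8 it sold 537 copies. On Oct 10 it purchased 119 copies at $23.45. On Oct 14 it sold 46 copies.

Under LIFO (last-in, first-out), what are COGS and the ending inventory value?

Oct 8, 537 sold [LIFO — newest first]: 253 @ $22.65 + 275 @ $26.10 + 9 @ $24.45 = $13,128.00
Oct 14, 46 sold [LIFO — newest first]: 46 @ $23.45 = $1,078.70
Total COGS = $13,128.00 + $1,078.70 = $14,206.70
Ending inventory: 187 @ $24.45 + 73 @ $23.45 = $6,284.00

COGS = $14,206.70; ending inventory = $6,284.00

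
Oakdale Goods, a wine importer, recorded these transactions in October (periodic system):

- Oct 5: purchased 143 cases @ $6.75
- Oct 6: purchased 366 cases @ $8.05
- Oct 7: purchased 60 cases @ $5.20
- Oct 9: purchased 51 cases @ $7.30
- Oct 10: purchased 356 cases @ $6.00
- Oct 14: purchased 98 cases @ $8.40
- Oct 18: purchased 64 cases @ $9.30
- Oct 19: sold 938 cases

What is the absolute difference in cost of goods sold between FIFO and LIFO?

FIFO COGS: 143 @ $6.75 + 366 @ $8.05 + 60 @ $5.20 + 51 @ $7.30 + 318 @ $6.00 = $6,503.85
LIFO COGS: 64 @ $9.30 + 98 @ $8.40 + 356 @ $6.00 + 51 @ $7.30 + 60 @ $5.20 + 309 @ $8.05 = $6,726.15
Difference = |$6,503.85 − $6,726.15| = $222.30

$222.30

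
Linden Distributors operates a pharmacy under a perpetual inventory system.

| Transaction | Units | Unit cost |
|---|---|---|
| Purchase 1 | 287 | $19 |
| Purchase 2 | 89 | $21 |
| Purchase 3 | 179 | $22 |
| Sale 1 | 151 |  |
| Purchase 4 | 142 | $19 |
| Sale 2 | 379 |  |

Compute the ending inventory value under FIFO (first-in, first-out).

Sale 1 (151) [FIFO — oldest first]: 151 @ $19 = $2,869
Sale 2 (379) [FIFO — oldest first]: 136 @ $19 + 89 @ $21 + 154 @ $22 = $7,841
Total COGS = $2,869 + $7,841 = $10,710
Ending inventory: 25 @ $22 + 142 @ $19 = $3,248

Ending inventory = $3,248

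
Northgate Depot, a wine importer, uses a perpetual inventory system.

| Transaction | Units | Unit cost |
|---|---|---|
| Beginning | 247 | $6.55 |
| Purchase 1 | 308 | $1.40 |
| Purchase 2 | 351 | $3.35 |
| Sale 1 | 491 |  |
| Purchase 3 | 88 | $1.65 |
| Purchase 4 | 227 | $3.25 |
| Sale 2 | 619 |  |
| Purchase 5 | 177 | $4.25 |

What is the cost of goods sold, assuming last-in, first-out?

COGS = $3,380.80

Sale 1 (491) [LIFO — newest first]: 351 @ $3.35 + 140 @ $1.40 = $1,371.85
Sale 2 (619) [LIFO — newest first]: 227 @ $3.25 + 88 @ $1.65 + 168 @ $1.40 + 136 @ $6.55 = $2,008.95
Total COGS = $1,371.85 + $2,008.95 = $3,380.80
Ending inventory: 111 @ $6.55 + 177 @ $4.25 = $1,479.30
Check: goods available $4,860.10 = COGS $3,380.80 + ending $1,479.30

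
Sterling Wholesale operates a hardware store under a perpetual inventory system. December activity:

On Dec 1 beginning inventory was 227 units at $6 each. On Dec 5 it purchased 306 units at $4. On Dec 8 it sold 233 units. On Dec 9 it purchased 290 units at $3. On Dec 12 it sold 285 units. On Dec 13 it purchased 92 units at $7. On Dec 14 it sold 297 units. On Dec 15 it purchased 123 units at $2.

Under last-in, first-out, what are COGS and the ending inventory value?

Dec 8, 233 sold [LIFO — newest first]: 233 @ $4 = $932
Dec 12, 285 sold [LIFO — newest first]: 285 @ $3 = $855
Dec 14, 297 sold [LIFO — newest first]: 92 @ $7 + 5 @ $3 + 73 @ $4 + 127 @ $6 = $1,713
Total COGS = $932 + $855 + $1,713 = $3,500
Ending inventory: 100 @ $6 + 123 @ $2 = $846
Check: goods available $4,346 = COGS $3,500 + ending $846

COGS = $3,500; ending inventory = $846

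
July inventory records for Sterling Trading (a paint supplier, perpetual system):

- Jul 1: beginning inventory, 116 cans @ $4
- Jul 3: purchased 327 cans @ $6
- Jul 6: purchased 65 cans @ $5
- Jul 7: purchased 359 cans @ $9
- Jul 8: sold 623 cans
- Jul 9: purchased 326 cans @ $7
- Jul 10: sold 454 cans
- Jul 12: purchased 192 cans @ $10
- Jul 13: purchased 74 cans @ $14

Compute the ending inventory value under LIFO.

Ending inventory = $3,420

Jul 8, 623 sold [LIFO — newest first]: 359 @ $9 + 65 @ $5 + 199 @ $6 = $4,750
Jul 10, 454 sold [LIFO — newest first]: 326 @ $7 + 128 @ $6 = $3,050
Total COGS = $4,750 + $3,050 = $7,800
Ending inventory: 116 @ $4 + 192 @ $10 + 74 @ $14 = $3,420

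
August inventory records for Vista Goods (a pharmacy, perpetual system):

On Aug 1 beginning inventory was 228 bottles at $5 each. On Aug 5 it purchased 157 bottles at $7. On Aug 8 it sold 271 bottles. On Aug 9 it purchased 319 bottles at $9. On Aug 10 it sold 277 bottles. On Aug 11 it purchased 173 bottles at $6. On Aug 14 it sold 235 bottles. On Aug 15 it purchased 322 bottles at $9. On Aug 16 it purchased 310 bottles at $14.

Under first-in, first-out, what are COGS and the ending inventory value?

COGS = $5,584; ending inventory = $7,802

Aug 8, 271 sold [FIFO — oldest first]: 228 @ $5 + 43 @ $7 = $1,441
Aug 10, 277 sold [FIFO — oldest first]: 114 @ $7 + 163 @ $9 = $2,265
Aug 14, 235 sold [FIFO — oldest first]: 156 @ $9 + 79 @ $6 = $1,878
Total COGS = $1,441 + $2,265 + $1,878 = $5,584
Ending inventory: 94 @ $6 + 322 @ $9 + 310 @ $14 = $7,802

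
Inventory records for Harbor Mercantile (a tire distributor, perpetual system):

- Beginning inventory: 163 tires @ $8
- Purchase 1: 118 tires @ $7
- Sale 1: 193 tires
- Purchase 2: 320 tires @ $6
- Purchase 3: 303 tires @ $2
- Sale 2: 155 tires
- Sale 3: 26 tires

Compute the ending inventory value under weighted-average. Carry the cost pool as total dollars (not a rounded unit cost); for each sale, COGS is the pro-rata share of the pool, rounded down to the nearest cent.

Ending inventory = $2,380.20

After Beginning: 163 on hand, pool $1,304.00 (≈ $8.0000 each)
After Purchase 1: 281 on hand, pool $2,130.00 (≈ $7.5801 each)
Sale 1, sell 193: 193/281 × $2,130.00 → $1,462.95
After Purchase 2: 408 on hand, pool $2,587.05 (≈ $6.3408 each)
After Purchase 3: 711 on hand, pool $3,193.05 (≈ $4.4909 each)
Sale 2, sell 155: 155/711 × $3,193.05 → $696.09
Sale 3, sell 26: 26/556 × $2,496.96 → $116.76
Total COGS = $1,462.95 + $696.09 + $116.76 = $2,275.80
Ending inventory (cost pool remaining) = $2,380.20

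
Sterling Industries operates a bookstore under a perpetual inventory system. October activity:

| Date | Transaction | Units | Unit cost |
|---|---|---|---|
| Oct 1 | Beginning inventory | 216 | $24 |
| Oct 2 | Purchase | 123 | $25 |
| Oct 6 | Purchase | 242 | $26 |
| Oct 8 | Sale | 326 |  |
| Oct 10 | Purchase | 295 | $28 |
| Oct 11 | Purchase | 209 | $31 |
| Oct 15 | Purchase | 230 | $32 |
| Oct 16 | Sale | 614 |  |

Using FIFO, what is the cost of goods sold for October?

Oct 8, 326 sold [FIFO — oldest first]: 216 @ $24 + 110 @ $25 = $7,934
Oct 16, 614 sold [FIFO — oldest first]: 13 @ $25 + 242 @ $26 + 295 @ $28 + 64 @ $31 = $16,861
Total COGS = $7,934 + $16,861 = $24,795
Ending inventory: 145 @ $31 + 230 @ $32 = $11,855

COGS = $24,795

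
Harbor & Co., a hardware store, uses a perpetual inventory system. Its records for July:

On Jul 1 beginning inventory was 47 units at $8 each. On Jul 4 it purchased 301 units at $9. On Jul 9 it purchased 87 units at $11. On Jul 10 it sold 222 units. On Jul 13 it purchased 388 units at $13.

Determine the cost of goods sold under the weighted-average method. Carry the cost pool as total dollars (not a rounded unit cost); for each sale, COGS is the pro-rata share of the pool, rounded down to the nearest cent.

COGS = $2,062.81

After Jul 1: 47 on hand, pool $376.00 (≈ $8.0000 each)
After Jul 4: 348 on hand, pool $3,085.00 (≈ $8.8649 each)
After Jul 9: 435 on hand, pool $4,042.00 (≈ $9.2920 each)
Jul 10, sell 222: 222/435 × $4,042.00 → $2,062.81
After Jul 13: 601 on hand, pool $7,023.19 (≈ $11.6858 each)
Ending inventory (cost pool remaining) = $7,023.19
Check: goods available $9,086.00 = COGS $2,062.81 + ending $7,023.19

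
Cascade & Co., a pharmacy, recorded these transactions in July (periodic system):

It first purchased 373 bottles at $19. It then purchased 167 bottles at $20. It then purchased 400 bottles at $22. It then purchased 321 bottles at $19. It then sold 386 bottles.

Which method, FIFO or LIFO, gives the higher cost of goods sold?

LIFO

FIFO COGS: 373 @ $19 + 13 @ $20 = $7,347
LIFO COGS: 321 @ $19 + 65 @ $22 = $7,529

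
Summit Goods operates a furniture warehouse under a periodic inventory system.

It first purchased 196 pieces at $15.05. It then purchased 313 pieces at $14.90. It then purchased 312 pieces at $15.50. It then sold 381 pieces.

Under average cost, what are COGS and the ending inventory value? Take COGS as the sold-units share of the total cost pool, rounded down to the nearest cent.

Sale 1, sell 381: 381/821 × $12,449.50 → $5,777.41
Ending inventory (cost pool remaining) = $6,672.09

COGS = $5,777.41; ending inventory = $6,672.09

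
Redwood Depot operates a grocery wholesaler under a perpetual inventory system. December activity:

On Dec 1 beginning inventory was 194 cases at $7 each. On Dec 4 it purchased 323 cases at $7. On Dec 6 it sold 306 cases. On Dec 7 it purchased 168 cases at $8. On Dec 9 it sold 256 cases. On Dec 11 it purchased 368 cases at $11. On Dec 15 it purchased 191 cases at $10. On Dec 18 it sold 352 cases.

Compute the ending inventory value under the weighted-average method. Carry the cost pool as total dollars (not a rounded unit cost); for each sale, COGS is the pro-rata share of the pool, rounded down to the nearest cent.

After Dec 1: 194 on hand, pool $1,358.00 (≈ $7.0000 each)
After Dec 4: 517 on hand, pool $3,619.00 (≈ $7.0000 each)
Dec 6, sell 306: 306/517 × $3,619.00 → $2,142.00
After Dec 7: 379 on hand, pool $2,821.00 (≈ $7.4433 each)
Dec 9, sell 256: 256/379 × $2,821.00 → $1,905.47
After Dec 11: 491 on hand, pool $4,963.53 (≈ $10.1090 each)
After Dec 15: 682 on hand, pool $6,873.53 (≈ $10.0785 each)
Dec 18, sell 352: 352/682 × $6,873.53 → $3,547.62
Total COGS = $2,142.00 + $1,905.47 + $3,547.62 = $7,595.09
Ending inventory (cost pool remaining) = $3,325.91
Check: goods available $10,921.00 = COGS $7,595.09 + ending $3,325.91

Ending inventory = $3,325.91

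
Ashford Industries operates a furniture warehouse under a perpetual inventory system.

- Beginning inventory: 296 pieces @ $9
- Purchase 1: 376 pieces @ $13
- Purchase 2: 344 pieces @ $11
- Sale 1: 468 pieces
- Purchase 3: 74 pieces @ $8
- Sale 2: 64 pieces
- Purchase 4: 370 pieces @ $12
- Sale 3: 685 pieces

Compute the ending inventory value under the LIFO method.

Sale 1 (468) [LIFO — newest first]: 344 @ $11 + 124 @ $13 = $5,396
Sale 2 (64) [LIFO — newest first]: 64 @ $8 = $512
Sale 3 (685) [LIFO — newest first]: 370 @ $12 + 10 @ $8 + 252 @ $13 + 53 @ $9 = $8,273
Total COGS = $5,396 + $512 + $8,273 = $14,181
Ending inventory: 243 @ $9 = $2,187
Check: goods available $16,368 = COGS $14,181 + ending $2,187

Ending inventory = $2,187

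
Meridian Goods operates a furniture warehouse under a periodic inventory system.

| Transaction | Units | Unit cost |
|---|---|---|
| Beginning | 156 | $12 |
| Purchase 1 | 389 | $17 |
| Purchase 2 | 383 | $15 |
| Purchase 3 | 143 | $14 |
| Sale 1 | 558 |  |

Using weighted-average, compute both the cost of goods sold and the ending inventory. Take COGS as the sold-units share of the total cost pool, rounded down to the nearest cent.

COGS = $8,457.00; ending inventory = $7,775.00

Sale 1, sell 558: 558/1071 × $16,232.00 → $8,457.00
Ending inventory (cost pool remaining) = $7,775.00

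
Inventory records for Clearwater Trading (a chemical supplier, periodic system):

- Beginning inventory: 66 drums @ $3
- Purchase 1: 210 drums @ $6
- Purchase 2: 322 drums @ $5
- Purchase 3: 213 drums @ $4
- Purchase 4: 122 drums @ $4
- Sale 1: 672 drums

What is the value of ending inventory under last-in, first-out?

Sale 1 (672) [LIFO — newest first]: 122 @ $4 + 213 @ $4 + 322 @ $5 + 15 @ $6 = $3,040
Ending inventory: 66 @ $3 + 195 @ $6 = $1,368

Ending inventory = $1,368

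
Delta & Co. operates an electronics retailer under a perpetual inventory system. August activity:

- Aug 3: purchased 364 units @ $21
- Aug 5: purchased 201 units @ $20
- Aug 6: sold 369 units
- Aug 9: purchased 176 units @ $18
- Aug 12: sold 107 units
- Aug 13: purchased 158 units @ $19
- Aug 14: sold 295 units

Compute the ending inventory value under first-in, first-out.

Ending inventory = $2,432

Aug 6, 369 sold [FIFO — oldest first]: 364 @ $21 + 5 @ $20 = $7,744
Aug 12, 107 sold [FIFO — oldest first]: 107 @ $20 = $2,140
Aug 14, 295 sold [FIFO — oldest first]: 89 @ $20 + 176 @ $18 + 30 @ $19 = $5,518
Total COGS = $7,744 + $2,140 + $5,518 = $15,402
Ending inventory: 128 @ $19 = $2,432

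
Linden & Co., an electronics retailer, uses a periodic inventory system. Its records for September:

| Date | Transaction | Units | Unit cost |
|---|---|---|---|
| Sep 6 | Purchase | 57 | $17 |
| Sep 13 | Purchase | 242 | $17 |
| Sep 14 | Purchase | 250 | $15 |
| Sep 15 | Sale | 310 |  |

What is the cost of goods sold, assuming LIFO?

COGS = $4,770

Sep 15, 310 sold [LIFO — newest first]: 250 @ $15 + 60 @ $17 = $4,770
Ending inventory: 57 @ $17 + 182 @ $17 = $4,063
Check: goods available $8,833 = COGS $4,770 + ending $4,063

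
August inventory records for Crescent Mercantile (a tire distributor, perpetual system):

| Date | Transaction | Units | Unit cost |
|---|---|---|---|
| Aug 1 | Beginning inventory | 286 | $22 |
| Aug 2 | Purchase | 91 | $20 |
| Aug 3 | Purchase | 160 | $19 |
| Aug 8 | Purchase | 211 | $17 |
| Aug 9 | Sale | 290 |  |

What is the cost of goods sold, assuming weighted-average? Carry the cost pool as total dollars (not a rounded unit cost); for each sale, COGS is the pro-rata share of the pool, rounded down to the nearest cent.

After Aug 1: 286 on hand, pool $6,292.00 (≈ $22.0000 each)
After Aug 2: 377 on hand, pool $8,112.00 (≈ $21.5172 each)
After Aug 3: 537 on hand, pool $11,152.00 (≈ $20.7672 each)
After Aug 8: 748 on hand, pool $14,739.00 (≈ $19.7045 each)
Aug 9, sell 290: 290/748 × $14,739.00 → $5,714.31
Ending inventory (cost pool remaining) = $9,024.69

COGS = $5,714.31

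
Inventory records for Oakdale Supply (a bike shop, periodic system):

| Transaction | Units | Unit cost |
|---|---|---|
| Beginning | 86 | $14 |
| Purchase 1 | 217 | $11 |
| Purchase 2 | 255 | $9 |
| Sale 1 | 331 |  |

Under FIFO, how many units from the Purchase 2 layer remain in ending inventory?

227

Sale 1 (331) [FIFO — oldest first]: 86 @ $14 + 217 @ $11 + 28 @ $9 = $3,843
Ending inventory: 227 @ $9 = $2,043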